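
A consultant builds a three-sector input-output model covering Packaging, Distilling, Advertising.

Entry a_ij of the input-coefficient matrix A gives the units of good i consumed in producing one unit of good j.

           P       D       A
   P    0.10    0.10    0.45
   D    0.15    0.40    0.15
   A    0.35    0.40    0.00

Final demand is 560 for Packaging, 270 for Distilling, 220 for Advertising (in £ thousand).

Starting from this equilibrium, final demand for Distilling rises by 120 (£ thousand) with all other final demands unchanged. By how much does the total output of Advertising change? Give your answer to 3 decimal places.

I − A =
  [   0.90    -0.10    -0.45]
  [  -0.15     0.60    -0.15]
  [  -0.35    -0.40     1.00]
Cofactors of I−A, C_ij = (−1)^(i+j)·(minor ij) (rows/columns in the sector order above):
  C_11 = (0.60)(1.00) − (-0.15)(-0.40) = 0.5400
  C_12 = −[(-0.15)(1.00) − (-0.15)(-0.35)] = 0.2025
  C_13 = (-0.15)(-0.40) − (0.60)(-0.35) = 0.2700
  C_21 = −[(-0.10)(1.00) − (-0.45)(-0.40)] = 0.2800
  C_22 = (0.90)(1.00) − (-0.45)(-0.35) = 0.7425
  C_23 = −[(0.90)(-0.40) − (-0.10)(-0.35)] = 0.3950
  C_31 = (-0.10)(-0.15) − (-0.45)(0.60) = 0.2850
  C_32 = −[(0.90)(-0.15) − (-0.45)(-0.15)] = 0.2025
  C_33 = (0.90)(0.60) − (-0.10)(-0.15) = 0.5250
det(I−A) = Σ_j (I−A)_1j·C_1j = (0.90)(0.5400) + (-0.10)(0.2025) + (-0.45)(0.2700) = 0.34425
adj(I−A) = Cᵀ =
  [ 0.5400   0.2800   0.2850]
  [ 0.2025   0.7425   0.2025]
  [ 0.2700   0.3950   0.5250]
(I − A)⁻¹ = adj(I−A) / det(I−A) ≈
  [   1.5686     0.8134     0.8279]
  [   0.5882     2.1569     0.5882]
  [   0.7843     1.1474     1.5251]
Δx = (I − A)⁻¹ Δd with Δd having +120 in the Distilling component and 0 elsewhere.
So Δx_A = L_AD · (+120), where L_AD = adj(I−A)_AD / det(I−A) = 0.3950 / 0.34425.
Δx_A = 0.3950 × (+120) / 0.34425 = 47.40 / 0.34425 ≈ 137.691.

Δx_A = 137.691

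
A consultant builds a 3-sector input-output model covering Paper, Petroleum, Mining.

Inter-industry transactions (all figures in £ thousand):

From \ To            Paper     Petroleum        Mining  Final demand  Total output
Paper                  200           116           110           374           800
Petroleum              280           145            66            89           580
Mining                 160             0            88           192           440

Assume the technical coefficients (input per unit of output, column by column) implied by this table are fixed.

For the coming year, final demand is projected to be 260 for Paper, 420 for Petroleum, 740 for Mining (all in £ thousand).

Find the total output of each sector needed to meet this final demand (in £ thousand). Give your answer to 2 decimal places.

Technical coefficients a_ij = z_ij / X_j:
  a_11 = 200/800 = 0.25, a_21 = 280/800 = 0.35, a_31 = 160/800 = 0.20
  a_12 = 116/580 = 0.20, a_22 = 145/580 = 0.25, a_32 = 0/580 = 0.00
  a_13 = 110/440 = 0.25, a_23 = 66/440 = 0.15, a_33 = 88/440 = 0.20
I − A =
  [   0.75    -0.20    -0.25]
  [  -0.35     0.75    -0.15]
  [  -0.20     0.00     0.80]
Cofactors of I−A, C_ij = (−1)^(i+j)·(minor ij) (rows/columns in the sector order above):
  C_11 = (0.75)(0.80) − (-0.15)(0.00) = 0.6000
  C_12 = −[(-0.35)(0.80) − (-0.15)(-0.20)] = 0.3100
  C_13 = (-0.35)(0.00) − (0.75)(-0.20) = 0.1500
  C_21 = −[(-0.20)(0.80) − (-0.25)(0.00)] = 0.1600
  C_22 = (0.75)(0.80) − (-0.25)(-0.20) = 0.5500
  C_23 = −[(0.75)(0.00) − (-0.20)(-0.20)] = 0.0400
  C_31 = (-0.20)(-0.15) − (-0.25)(0.75) = 0.2175
  C_32 = −[(0.75)(-0.15) − (-0.25)(-0.35)] = 0.2000
  C_33 = (0.75)(0.75) − (-0.20)(-0.35) = 0.4925
det(I−A) = Σ_j (I−A)_1j·C_1j = (0.75)(0.6000) + (-0.20)(0.3100) + (-0.25)(0.1500) = 0.3505
adj(I−A) = Cᵀ =
  [ 0.6000   0.1600   0.2175]
  [ 0.3100   0.5500   0.2000]
  [ 0.1500   0.0400   0.4925]
(I − A)⁻¹ = adj(I−A) / det(I−A) ≈
  [   1.7118     0.4565     0.6205]
  [   0.8845     1.5692     0.5706]
  [   0.4280     0.1141     1.4051]
x = (I − A)⁻¹ d = adj(I−A)·d / det(I−A), with det(I−A) = 0.3505:
  x_1 = (0.6000·260 + 0.1600·420 + 0.2175·740) / 0.3505 = 384.15 / 0.3505 ≈ 1096.01
  x_2 = (0.3100·260 + 0.5500·420 + 0.2000·740) / 0.3505 = 459.60 / 0.3505 ≈ 1311.27
  x_3 = (0.1500·260 + 0.0400·420 + 0.4925·740) / 0.3505 = 420.25 / 0.3505 ≈ 1199.00

x_1 = 1096.01, x_2 = 1311.27, x_3 = 1199.00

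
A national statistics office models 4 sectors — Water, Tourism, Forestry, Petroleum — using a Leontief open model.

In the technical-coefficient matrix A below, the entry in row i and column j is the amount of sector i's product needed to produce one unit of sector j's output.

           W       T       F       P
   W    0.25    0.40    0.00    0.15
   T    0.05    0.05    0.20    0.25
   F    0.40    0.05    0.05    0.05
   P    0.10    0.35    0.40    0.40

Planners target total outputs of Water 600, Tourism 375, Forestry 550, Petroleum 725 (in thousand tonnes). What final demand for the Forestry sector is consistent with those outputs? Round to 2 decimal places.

I − A =
  [   0.75    -0.40     0.00    -0.15]
  [  -0.05     0.95    -0.20    -0.25]
  [  -0.40    -0.05     0.95    -0.05]
  [  -0.10    -0.35    -0.40     0.60]
d = (I − A) x:
  d_W = (+0.75)·600 + (-0.40)·375 + (+0.00)·550 + (-0.15)·725 = 191.25
  d_T = (-0.05)·600 + (+0.95)·375 + (-0.20)·550 + (-0.25)·725 = 35.00
  d_F = (-0.40)·600 + (-0.05)·375 + (+0.95)·550 + (-0.05)·725 = 227.50
  d_P = (-0.10)·600 + (-0.35)·375 + (-0.40)·550 + (+0.60)·725 = 23.75

d_F = 227.50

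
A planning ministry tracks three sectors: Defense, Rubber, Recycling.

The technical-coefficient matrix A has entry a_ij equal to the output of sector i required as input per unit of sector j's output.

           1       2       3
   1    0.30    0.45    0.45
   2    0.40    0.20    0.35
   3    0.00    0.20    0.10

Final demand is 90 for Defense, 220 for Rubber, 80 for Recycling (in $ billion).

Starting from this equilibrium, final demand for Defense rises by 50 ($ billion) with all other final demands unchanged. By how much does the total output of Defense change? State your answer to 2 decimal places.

I − A =
  [   0.70    -0.45    -0.45]
  [  -0.40     0.80    -0.35]
  [   0.00    -0.20     0.90]
Cofactors of I−A, C_ij = (−1)^(i+j)·(minor ij) (rows/columns in the sector order above):
  C_11 = (0.80)(0.90) − (-0.35)(-0.20) = 0.6500
  C_12 = −[(-0.40)(0.90) − (-0.35)(0.00)] = 0.3600
  C_13 = (-0.40)(-0.20) − (0.80)(0.00) = 0.0800
  C_21 = −[(-0.45)(0.90) − (-0.45)(-0.20)] = 0.4950
  C_22 = (0.70)(0.90) − (-0.45)(0.00) = 0.6300
  C_23 = −[(0.70)(-0.20) − (-0.45)(0.00)] = 0.1400
  C_31 = (-0.45)(-0.35) − (-0.45)(0.80) = 0.5175
  C_32 = −[(0.70)(-0.35) − (-0.45)(-0.40)] = 0.4250
  C_33 = (0.70)(0.80) − (-0.45)(-0.40) = 0.3800
det(I−A) = Σ_j (I−A)_1j·C_1j = (0.70)(0.6500) + (-0.45)(0.3600) + (-0.45)(0.0800) = 0.2570
adj(I−A) = Cᵀ =
  [ 0.6500   0.4950   0.5175]
  [ 0.3600   0.6300   0.4250]
  [ 0.0800   0.1400   0.3800]
(I − A)⁻¹ = adj(I−A) / det(I−A) ≈
  [   2.5292     1.9261     2.0136]
  [   1.4008     2.4514     1.6537]
  [   0.3113     0.5447     1.4786]
Δx = (I − A)⁻¹ Δd with Δd having +50 in the Defense component and 0 elsewhere.
So Δx_1 = L_11 · (+50), where L_11 = adj(I−A)_11 / det(I−A) = 0.6500 / 0.2570.
Δx_1 = 0.6500 × (+50) / 0.2570 = 32.50 / 0.2570 ≈ 126.46.

Δx_1 = 126.46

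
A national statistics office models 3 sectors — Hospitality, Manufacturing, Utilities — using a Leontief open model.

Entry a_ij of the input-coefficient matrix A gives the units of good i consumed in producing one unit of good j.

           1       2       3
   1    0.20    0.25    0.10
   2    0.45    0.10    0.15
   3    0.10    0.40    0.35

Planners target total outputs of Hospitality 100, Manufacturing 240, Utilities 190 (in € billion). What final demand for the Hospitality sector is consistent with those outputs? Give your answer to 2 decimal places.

d_1 = 1.00

I − A =
  [   0.80    -0.25    -0.10]
  [  -0.45     0.90    -0.15]
  [  -0.10    -0.40     0.65]
d = (I − A) x:
  d_1 = (+0.80)·100 + (-0.25)·240 + (-0.10)·190 = 1.00
  d_2 = (-0.45)·100 + (+0.90)·240 + (-0.15)·190 = 142.50
  d_3 = (-0.10)·100 + (-0.40)·240 + (+0.65)·190 = 17.50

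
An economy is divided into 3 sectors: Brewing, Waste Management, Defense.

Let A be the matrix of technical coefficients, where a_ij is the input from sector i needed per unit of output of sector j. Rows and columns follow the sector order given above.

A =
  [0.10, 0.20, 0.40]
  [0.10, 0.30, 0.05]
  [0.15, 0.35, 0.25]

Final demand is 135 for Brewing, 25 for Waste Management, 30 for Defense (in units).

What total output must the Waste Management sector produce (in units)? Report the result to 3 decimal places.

I − A =
  [   0.90    -0.20    -0.40]
  [  -0.10     0.70    -0.05]
  [  -0.15    -0.35     0.75]
Cofactors of I−A, C_ij = (−1)^(i+j)·(minor ij) (rows/columns in the sector order above):
  C_11 = (0.70)(0.75) − (-0.05)(-0.35) = 0.5075
  C_12 = −[(-0.10)(0.75) − (-0.05)(-0.15)] = 0.0825
  C_13 = (-0.10)(-0.35) − (0.70)(-0.15) = 0.1400
  C_21 = −[(-0.20)(0.75) − (-0.40)(-0.35)] = 0.2900
  C_22 = (0.90)(0.75) − (-0.40)(-0.15) = 0.6150
  C_23 = −[(0.90)(-0.35) − (-0.20)(-0.15)] = 0.3450
  C_31 = (-0.20)(-0.05) − (-0.40)(0.70) = 0.2900
  C_32 = −[(0.90)(-0.05) − (-0.40)(-0.10)] = 0.0850
  C_33 = (0.90)(0.70) − (-0.20)(-0.10) = 0.6100
det(I−A) = Σ_j (I−A)_1j·C_1j = (0.90)(0.5075) + (-0.20)(0.0825) + (-0.40)(0.1400) = 0.38425
adj(I−A) = Cᵀ =
  [ 0.5075   0.2900   0.2900]
  [ 0.0825   0.6150   0.0850]
  [ 0.1400   0.3450   0.6100]
(I − A)⁻¹ = adj(I−A) / det(I−A) ≈
  [   1.3208     0.7547     0.7547]
  [   0.2147     1.6005     0.2212]
  [   0.3643     0.8979     1.5875]
x = (I − A)⁻¹ d = adj(I−A)·d / det(I−A), with det(I−A) = 0.38425:
  x_1 = (0.5075·135 + 0.2900·25 + 0.2900·30) / 0.38425 = 84.4625 / 0.38425 ≈ 219.811
  x_2 = (0.0825·135 + 0.6150·25 + 0.0850·30) / 0.38425 = 29.0625 / 0.38425 ≈ 75.634
  x_3 = (0.1400·135 + 0.3450·25 + 0.6100·30) / 0.38425 = 45.825 / 0.38425 ≈ 119.258

x_2 = 75.634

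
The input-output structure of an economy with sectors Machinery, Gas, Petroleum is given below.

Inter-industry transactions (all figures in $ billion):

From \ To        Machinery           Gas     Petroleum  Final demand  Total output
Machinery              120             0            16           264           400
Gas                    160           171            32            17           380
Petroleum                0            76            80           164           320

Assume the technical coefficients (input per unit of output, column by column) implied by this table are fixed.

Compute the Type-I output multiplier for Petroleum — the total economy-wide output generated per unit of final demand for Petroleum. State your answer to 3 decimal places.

Technical coefficients a_ij = z_ij / X_j:
  a_11 = 120/400 = 0.30, a_21 = 160/400 = 0.40, a_31 = 0/400 = 0.00
  a_12 = 0/380 = 0.00, a_22 = 171/380 = 0.45, a_32 = 76/380 = 0.20
  a_13 = 16/320 = 0.05, a_23 = 32/320 = 0.10, a_33 = 80/320 = 0.25
I − A =
  [   0.70     0.00    -0.05]
  [  -0.40     0.55    -0.10]
  [   0.00    -0.20     0.75]
Cofactors of I−A, C_ij = (−1)^(i+j)·(minor ij) (rows/columns in the sector order above):
  C_11 = (0.55)(0.75) − (-0.10)(-0.20) = 0.3925
  C_12 = −[(-0.40)(0.75) − (-0.10)(0.00)] = 0.3000
  C_13 = (-0.40)(-0.20) − (0.55)(0.00) = 0.0800
  C_21 = −[(0.00)(0.75) − (-0.05)(-0.20)] = 0.0100
  C_22 = (0.70)(0.75) − (-0.05)(0.00) = 0.5250
  C_23 = −[(0.70)(-0.20) − (0.00)(0.00)] = 0.1400
  C_31 = (0.00)(-0.10) − (-0.05)(0.55) = 0.0275
  C_32 = −[(0.70)(-0.10) − (-0.05)(-0.40)] = 0.0900
  C_33 = (0.70)(0.55) − (0.00)(-0.40) = 0.3850
det(I−A) = Σ_j (I−A)_1j·C_1j = (0.70)(0.3925) + (0.00)(0.3000) + (-0.05)(0.0800) = 0.27075
adj(I−A) = Cᵀ =
  [ 0.3925   0.0100   0.0275]
  [ 0.3000   0.5250   0.0900]
  [ 0.0800   0.1400   0.3850]
(I − A)⁻¹ = adj(I−A) / det(I−A) ≈
  [   1.4497     0.0369     0.1016]
  [   1.1080     1.9391     0.3324]
  [   0.2955     0.5171     1.4220]
The output multiplier for sector j is the column-j sum of the Leontief inverse (I − A)⁻¹ = adj(I−A) / det(I−A).
Column 3 of adj(I−A): (0.0275, 0.0900, 0.3850); det(I−A) = 0.27075.
m_3 = (0.0275 + 0.0900 + 0.3850) / 0.27075 = 0.5025 / 0.27075 ≈ 1.856.

m_3 = 1.856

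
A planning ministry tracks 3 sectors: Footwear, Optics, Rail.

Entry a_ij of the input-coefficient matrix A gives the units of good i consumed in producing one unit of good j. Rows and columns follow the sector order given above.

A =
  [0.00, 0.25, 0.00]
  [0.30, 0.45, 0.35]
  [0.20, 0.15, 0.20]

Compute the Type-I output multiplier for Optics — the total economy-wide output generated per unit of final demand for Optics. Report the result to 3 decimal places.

I − A =
  [   1.00    -0.25     0.00]
  [  -0.30     0.55    -0.35]
  [  -0.20    -0.15     0.80]
Cofactors of I−A, C_ij = (−1)^(i+j)·(minor ij) (rows/columns in the sector order above):
  C_11 = (0.55)(0.80) − (-0.35)(-0.15) = 0.3875
  C_12 = −[(-0.30)(0.80) − (-0.35)(-0.20)] = 0.3100
  C_13 = (-0.30)(-0.15) − (0.55)(-0.20) = 0.1550
  C_21 = −[(-0.25)(0.80) − (0.00)(-0.15)] = 0.2000
  C_22 = (1.00)(0.80) − (0.00)(-0.20) = 0.8000
  C_23 = −[(1.00)(-0.15) − (-0.25)(-0.20)] = 0.2000
  C_31 = (-0.25)(-0.35) − (0.00)(0.55) = 0.0875
  C_32 = −[(1.00)(-0.35) − (0.00)(-0.30)] = 0.3500
  C_33 = (1.00)(0.55) − (-0.25)(-0.30) = 0.4750
det(I−A) = Σ_j (I−A)_1j·C_1j = (1.00)(0.3875) + (-0.25)(0.3100) + (0.00)(0.1550) = 0.3100
adj(I−A) = Cᵀ =
  [ 0.3875   0.2000   0.0875]
  [ 0.3100   0.8000   0.3500]
  [ 0.1550   0.2000   0.4750]
(I − A)⁻¹ = adj(I−A) / det(I−A) ≈
  [   1.2500     0.6452     0.2823]
  [   1.0000     2.5806     1.1290]
  [   0.5000     0.6452     1.5323]
The output multiplier for sector j is the column-j sum of the Leontief inverse (I − A)⁻¹ = adj(I−A) / det(I−A).
Column 2 of adj(I−A): (0.2000, 0.8000, 0.2000); det(I−A) = 0.3100.
m_2 = (0.2000 + 0.8000 + 0.2000) / 0.3100 = 1.20 / 0.3100 ≈ 3.871.

m_2 = 3.871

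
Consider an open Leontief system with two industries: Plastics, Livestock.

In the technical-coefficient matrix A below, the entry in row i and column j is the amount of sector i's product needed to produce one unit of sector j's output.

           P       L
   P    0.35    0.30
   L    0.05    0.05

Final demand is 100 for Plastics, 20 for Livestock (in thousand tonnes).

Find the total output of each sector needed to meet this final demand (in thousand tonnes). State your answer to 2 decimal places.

I − A =
  [   0.65    -0.30]
  [  -0.05     0.95]
det(I−A) = (0.65)(0.95) − (-0.30)(-0.05) = 0.6025
adj(I−A) = [[0.95, 0.30], [0.05, 0.65]]
(I − A)⁻¹ = adj(I−A) / det(I−A) ≈
  [   1.5768     0.4979]
  [   0.0830     1.0788]
x = (I − A)⁻¹ d = adj(I−A)·d / det(I−A), with det(I−A) = 0.6025:
  x_P = (0.95·100 + 0.30·20) / 0.6025 = 101.00 / 0.6025 ≈ 167.63
  x_L = (0.05·100 + 0.65·20) / 0.6025 = 18.00 / 0.6025 ≈ 29.88

x_P = 167.63, x_L = 29.88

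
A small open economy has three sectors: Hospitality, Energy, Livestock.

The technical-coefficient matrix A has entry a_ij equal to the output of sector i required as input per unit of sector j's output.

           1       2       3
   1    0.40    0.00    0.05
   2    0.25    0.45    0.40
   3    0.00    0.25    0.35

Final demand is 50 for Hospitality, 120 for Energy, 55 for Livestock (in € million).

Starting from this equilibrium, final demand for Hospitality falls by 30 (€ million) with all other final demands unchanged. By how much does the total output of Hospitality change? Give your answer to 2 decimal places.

I − A =
  [   0.60     0.00    -0.05]
  [  -0.25     0.55    -0.40]
  [   0.00    -0.25     0.65]
Cofactors of I−A, C_ij = (−1)^(i+j)·(minor ij) (rows/columns in the sector order above):
  C_11 = (0.55)(0.65) − (-0.40)(-0.25) = 0.2575
  C_12 = −[(-0.25)(0.65) − (-0.40)(0.00)] = 0.1625
  C_13 = (-0.25)(-0.25) − (0.55)(0.00) = 0.0625
  C_21 = −[(0.00)(0.65) − (-0.05)(-0.25)] = 0.0125
  C_22 = (0.60)(0.65) − (-0.05)(0.00) = 0.3900
  C_23 = −[(0.60)(-0.25) − (0.00)(0.00)] = 0.1500
  C_31 = (0.00)(-0.40) − (-0.05)(0.55) = 0.0275
  C_32 = −[(0.60)(-0.40) − (-0.05)(-0.25)] = 0.2525
  C_33 = (0.60)(0.55) − (0.00)(-0.25) = 0.3300
det(I−A) = Σ_j (I−A)_1j·C_1j = (0.60)(0.2575) + (0.00)(0.1625) + (-0.05)(0.0625) = 0.151375
adj(I−A) = Cᵀ =
  [ 0.2575   0.0125   0.0275]
  [ 0.1625   0.3900   0.2525]
  [ 0.0625   0.1500   0.3300]
(I − A)⁻¹ = adj(I−A) / det(I−A) ≈
  [   1.7011     0.0826     0.1817]
  [   1.0735     2.5764     1.6680]
  [   0.4129     0.9909     2.1800]
Δx = (I − A)⁻¹ Δd with Δd having -30 in the Hospitality component and 0 elsewhere.
So Δx_1 = L_11 · (-30), where L_11 = adj(I−A)_11 / det(I−A) = 0.2575 / 0.151375.
Δx_1 = 0.2575 × (-30) / 0.151375 = -7.725 / 0.151375 ≈ -51.03.

Δx_1 = -51.03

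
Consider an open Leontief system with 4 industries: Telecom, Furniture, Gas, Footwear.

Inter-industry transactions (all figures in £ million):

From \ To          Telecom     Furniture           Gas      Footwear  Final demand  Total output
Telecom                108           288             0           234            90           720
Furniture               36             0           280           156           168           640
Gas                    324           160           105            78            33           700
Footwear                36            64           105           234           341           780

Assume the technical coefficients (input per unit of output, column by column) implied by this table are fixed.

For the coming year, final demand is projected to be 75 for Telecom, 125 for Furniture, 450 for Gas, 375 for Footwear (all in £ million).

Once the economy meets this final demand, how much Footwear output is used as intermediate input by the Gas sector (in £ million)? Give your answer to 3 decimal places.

Technical coefficients a_ij = z_ij / X_j:
  a_11 = 108/720 = 0.15, a_21 = 36/720 = 0.05, a_31 = 324/720 = 0.45, a_41 = 36/720 = 0.05
  a_12 = 288/640 = 0.45, a_22 = 0/640 = 0.00, a_32 = 160/640 = 0.25, a_42 = 64/640 = 0.10
  a_13 = 0/700 = 0.00, a_23 = 280/700 = 0.40, a_33 = 105/700 = 0.15, a_43 = 105/700 = 0.15
  a_14 = 234/780 = 0.30, a_24 = 156/780 = 0.20, a_34 = 78/780 = 0.10, a_44 = 234/780 = 0.30
I − A =
  [   0.85    -0.45     0.00    -0.30]
  [  -0.05     1.00    -0.40    -0.20]
  [  -0.45    -0.25     0.85    -0.10]
  [  -0.05    -0.10    -0.15     0.70]
Compute the cofactors C_ij = (−1)^(i+j)·(3×3 minor ij) of I−A; the adjugate is their transpose:
adj(I−A) = Cᵀ =
  [ 0.481500   0.297750   0.196500   0.319500]
  [ 0.179000   0.460000   0.259750   0.245250]
  [ 0.322750   0.311000   0.541250   0.304500]
  [ 0.129125   0.153625   0.167125   0.537375]
det(I−A) = Σ_j (I−A)_1j·C_1j = (0.85)(0.481500) + (-0.45)(0.179000) + (0.00)(0.322750) + (-0.30)(0.129125) = 0.2899875
(I − A)⁻¹ = adj(I−A) / det(I−A) ≈
  [   1.6604     1.0268     0.6776     1.1018]
  [   0.6173     1.5863     0.8957     0.8457]
  [   1.1130     1.0725     1.8665     1.0500]
  [   0.4453     0.5298     0.5763     1.8531]
First solve x = (I − A)⁻¹ d = adj(I−A)·d / det(I−A); in particular x_3 = (0.322750·75 + 0.311000·125 + 0.541250·450 + 0.304500·375) / 0.2899875 = 420.83125 / 0.2899875 ≈ 1451.20479.
Intermediate flow from 4 to 3: z_43 = a_43 · x_3 = 0.15 × 420.83125 / 0.2899875 = 63.1246875 / 0.2899875 ≈ 217.681.

z_43 = 217.681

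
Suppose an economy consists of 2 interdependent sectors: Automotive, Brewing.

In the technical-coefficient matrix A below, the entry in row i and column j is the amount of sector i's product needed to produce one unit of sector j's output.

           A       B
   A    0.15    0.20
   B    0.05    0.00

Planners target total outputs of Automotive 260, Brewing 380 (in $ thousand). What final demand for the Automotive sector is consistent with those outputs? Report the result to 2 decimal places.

I − A =
  [   0.85    -0.20]
  [  -0.05     1.00]
d = (I − A) x:
  d_A = (+0.85)·260 + (-0.20)·380 = 145.00
  d_B = (-0.05)·260 + (+1.00)·380 = 367.00

d_A = 145.00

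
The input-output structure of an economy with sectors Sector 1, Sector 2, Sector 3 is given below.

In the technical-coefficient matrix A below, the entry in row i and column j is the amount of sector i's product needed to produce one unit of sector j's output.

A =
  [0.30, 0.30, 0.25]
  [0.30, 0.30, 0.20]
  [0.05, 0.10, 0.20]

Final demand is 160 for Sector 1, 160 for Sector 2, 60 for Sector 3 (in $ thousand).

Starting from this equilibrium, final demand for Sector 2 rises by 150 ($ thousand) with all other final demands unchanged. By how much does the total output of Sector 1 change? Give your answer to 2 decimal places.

I − A =
  [   0.70    -0.30    -0.25]
  [  -0.30     0.70    -0.20]
  [  -0.05    -0.10     0.80]
Cofactors of I−A, C_ij = (−1)^(i+j)·(minor ij) (rows/columns in the sector order above):
  C_11 = (0.70)(0.80) − (-0.20)(-0.10) = 0.5400
  C_12 = −[(-0.30)(0.80) − (-0.20)(-0.05)] = 0.2500
  C_13 = (-0.30)(-0.10) − (0.70)(-0.05) = 0.0650
  C_21 = −[(-0.30)(0.80) − (-0.25)(-0.10)] = 0.2650
  C_22 = (0.70)(0.80) − (-0.25)(-0.05) = 0.5475
  C_23 = −[(0.70)(-0.10) − (-0.30)(-0.05)] = 0.0850
  C_31 = (-0.30)(-0.20) − (-0.25)(0.70) = 0.2350
  C_32 = −[(0.70)(-0.20) − (-0.25)(-0.30)] = 0.2150
  C_33 = (0.70)(0.70) − (-0.30)(-0.30) = 0.4000
det(I−A) = Σ_j (I−A)_1j·C_1j = (0.70)(0.5400) + (-0.30)(0.2500) + (-0.25)(0.0650) = 0.28675
adj(I−A) = Cᵀ =
  [ 0.5400   0.2650   0.2350]
  [ 0.2500   0.5475   0.2150]
  [ 0.0650   0.0850   0.4000]
(I − A)⁻¹ = adj(I−A) / det(I−A) ≈
  [   1.8832     0.9241     0.8195]
  [   0.8718     1.9093     0.7498]
  [   0.2267     0.2964     1.3949]
Δx = (I − A)⁻¹ Δd with Δd having +150 in the Sector 2 component and 0 elsewhere.
So Δx_1 = L_12 · (+150), where L_12 = adj(I−A)_12 / det(I−A) = 0.2650 / 0.28675.
Δx_1 = 0.2650 × (+150) / 0.28675 = 39.75 / 0.28675 ≈ 138.62.

Δx_1 = 138.62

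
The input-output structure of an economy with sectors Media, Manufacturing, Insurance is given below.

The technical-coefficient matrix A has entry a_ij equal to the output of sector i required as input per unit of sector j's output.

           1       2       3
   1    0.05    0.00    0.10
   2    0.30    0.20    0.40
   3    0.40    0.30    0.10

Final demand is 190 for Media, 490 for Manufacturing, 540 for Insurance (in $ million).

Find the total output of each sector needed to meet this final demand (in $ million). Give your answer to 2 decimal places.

x_1 = 324.95, x_2 = 1327.88, x_3 = 1187.05

I − A =
  [   0.95     0.00    -0.10]
  [  -0.30     0.80    -0.40]
  [  -0.40    -0.30     0.90]
Cofactors of I−A, C_ij = (−1)^(i+j)·(minor ij) (rows/columns in the sector order above):
  C_11 = (0.80)(0.90) − (-0.40)(-0.30) = 0.6000
  C_12 = −[(-0.30)(0.90) − (-0.40)(-0.40)] = 0.4300
  C_13 = (-0.30)(-0.30) − (0.80)(-0.40) = 0.4100
  C_21 = −[(0.00)(0.90) − (-0.10)(-0.30)] = 0.0300
  C_22 = (0.95)(0.90) − (-0.10)(-0.40) = 0.8150
  C_23 = −[(0.95)(-0.30) − (0.00)(-0.40)] = 0.2850
  C_31 = (0.00)(-0.40) − (-0.10)(0.80) = 0.0800
  C_32 = −[(0.95)(-0.40) − (-0.10)(-0.30)] = 0.4100
  C_33 = (0.95)(0.80) − (0.00)(-0.30) = 0.7600
det(I−A) = Σ_j (I−A)_1j·C_1j = (0.95)(0.6000) + (0.00)(0.4300) + (-0.10)(0.4100) = 0.5290
adj(I−A) = Cᵀ =
  [ 0.6000   0.0300   0.0800]
  [ 0.4300   0.8150   0.4100]
  [ 0.4100   0.2850   0.7600]
(I − A)⁻¹ = adj(I−A) / det(I−A) ≈
  [   1.1342     0.0567     0.1512]
  [   0.8129     1.5406     0.7750]
  [   0.7750     0.5388     1.4367]
x = (I − A)⁻¹ d = adj(I−A)·d / det(I−A), with det(I−A) = 0.5290:
  x_1 = (0.6000·190 + 0.0300·490 + 0.0800·540) / 0.5290 = 171.90 / 0.5290 ≈ 324.95
  x_2 = (0.4300·190 + 0.8150·490 + 0.4100·540) / 0.5290 = 702.45 / 0.5290 ≈ 1327.88
  x_3 = (0.4100·190 + 0.2850·490 + 0.7600·540) / 0.5290 = 627.95 / 0.5290 ≈ 1187.05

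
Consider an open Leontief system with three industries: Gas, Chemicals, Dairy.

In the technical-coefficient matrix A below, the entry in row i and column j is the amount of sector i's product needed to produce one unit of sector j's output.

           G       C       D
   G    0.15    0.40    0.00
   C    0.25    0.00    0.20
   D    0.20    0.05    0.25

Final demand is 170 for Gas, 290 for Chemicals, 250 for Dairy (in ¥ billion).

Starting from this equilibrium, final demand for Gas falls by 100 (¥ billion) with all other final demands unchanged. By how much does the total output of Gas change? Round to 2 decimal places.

I − A =
  [   0.85    -0.40     0.00]
  [  -0.25     1.00    -0.20]
  [  -0.20    -0.05     0.75]
Cofactors of I−A, C_ij = (−1)^(i+j)·(minor ij) (rows/columns in the sector order above):
  C_11 = (1.00)(0.75) − (-0.20)(-0.05) = 0.7400
  C_12 = −[(-0.25)(0.75) − (-0.20)(-0.20)] = 0.2275
  C_13 = (-0.25)(-0.05) − (1.00)(-0.20) = 0.2125
  C_21 = −[(-0.40)(0.75) − (0.00)(-0.05)] = 0.3000
  C_22 = (0.85)(0.75) − (0.00)(-0.20) = 0.6375
  C_23 = −[(0.85)(-0.05) − (-0.40)(-0.20)] = 0.1225
  C_31 = (-0.40)(-0.20) − (0.00)(1.00) = 0.0800
  C_32 = −[(0.85)(-0.20) − (0.00)(-0.25)] = 0.1700
  C_33 = (0.85)(1.00) − (-0.40)(-0.25) = 0.7500
det(I−A) = Σ_j (I−A)_1j·C_1j = (0.85)(0.7400) + (-0.40)(0.2275) + (0.00)(0.2125) = 0.5380
adj(I−A) = Cᵀ =
  [ 0.7400   0.3000   0.0800]
  [ 0.2275   0.6375   0.1700]
  [ 0.2125   0.1225   0.7500]
(I − A)⁻¹ = adj(I−A) / det(I−A) ≈
  [   1.3755     0.5576     0.1487]
  [   0.4229     1.1849     0.3160]
  [   0.3950     0.2277     1.3941]
Δx = (I − A)⁻¹ Δd with Δd having -100 in the Gas component and 0 elsewhere.
So Δx_G = L_GG · (-100), where L_GG = adj(I−A)_GG / det(I−A) = 0.7400 / 0.5380.
Δx_G = 0.7400 × (-100) / 0.5380 = -74.00 / 0.5380 ≈ -137.55.

Δx_G = -137.55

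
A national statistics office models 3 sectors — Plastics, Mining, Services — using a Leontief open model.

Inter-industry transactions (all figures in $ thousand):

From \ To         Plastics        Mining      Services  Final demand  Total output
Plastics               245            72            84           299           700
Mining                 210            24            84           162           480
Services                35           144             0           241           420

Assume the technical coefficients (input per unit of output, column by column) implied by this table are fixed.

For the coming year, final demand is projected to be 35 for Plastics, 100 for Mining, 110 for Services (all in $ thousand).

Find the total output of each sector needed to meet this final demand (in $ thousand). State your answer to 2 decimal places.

x_1 = 151.34, x_2 = 189.79, x_3 = 174.50

Technical coefficients a_ij = z_ij / X_j:
  a_11 = 245/700 = 0.35, a_21 = 210/700 = 0.30, a_31 = 35/700 = 0.05
  a_12 = 72/480 = 0.15, a_22 = 24/480 = 0.05, a_32 = 144/480 = 0.30
  a_13 = 84/420 = 0.20, a_23 = 84/420 = 0.20, a_33 = 0/420 = 0.00
I − A =
  [   0.65    -0.15    -0.20]
  [  -0.30     0.95    -0.20]
  [  -0.05    -0.30     1.00]
Cofactors of I−A, C_ij = (−1)^(i+j)·(minor ij) (rows/columns in the sector order above):
  C_11 = (0.95)(1.00) − (-0.20)(-0.30) = 0.8900
  C_12 = −[(-0.30)(1.00) − (-0.20)(-0.05)] = 0.3100
  C_13 = (-0.30)(-0.30) − (0.95)(-0.05) = 0.1375
  C_21 = −[(-0.15)(1.00) − (-0.20)(-0.30)] = 0.2100
  C_22 = (0.65)(1.00) − (-0.20)(-0.05) = 0.6400
  C_23 = −[(0.65)(-0.30) − (-0.15)(-0.05)] = 0.2025
  C_31 = (-0.15)(-0.20) − (-0.20)(0.95) = 0.2200
  C_32 = −[(0.65)(-0.20) − (-0.20)(-0.30)] = 0.1900
  C_33 = (0.65)(0.95) − (-0.15)(-0.30) = 0.5725
det(I−A) = Σ_j (I−A)_1j·C_1j = (0.65)(0.8900) + (-0.15)(0.3100) + (-0.20)(0.1375) = 0.5045
adj(I−A) = Cᵀ =
  [ 0.8900   0.2100   0.2200]
  [ 0.3100   0.6400   0.1900]
  [ 0.1375   0.2025   0.5725]
(I − A)⁻¹ = adj(I−A) / det(I−A) ≈
  [   1.7641     0.4163     0.4361]
  [   0.6145     1.2686     0.3766]
  [   0.2725     0.4014     1.1348]
x = (I − A)⁻¹ d = adj(I−A)·d / det(I−A), with det(I−A) = 0.5045:
  x_1 = (0.8900·35 + 0.2100·100 + 0.2200·110) / 0.5045 = 76.35 / 0.5045 ≈ 151.34
  x_2 = (0.3100·35 + 0.6400·100 + 0.1900·110) / 0.5045 = 95.75 / 0.5045 ≈ 189.79
  x_3 = (0.1375·35 + 0.2025·100 + 0.5725·110) / 0.5045 = 88.0375 / 0.5045 ≈ 174.50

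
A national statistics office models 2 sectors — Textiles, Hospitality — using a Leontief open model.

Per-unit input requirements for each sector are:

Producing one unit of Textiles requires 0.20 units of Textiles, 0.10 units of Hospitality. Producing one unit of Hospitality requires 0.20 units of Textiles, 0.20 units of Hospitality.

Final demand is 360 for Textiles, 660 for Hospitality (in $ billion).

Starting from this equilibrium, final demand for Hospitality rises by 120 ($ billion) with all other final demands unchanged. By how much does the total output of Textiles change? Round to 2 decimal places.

I − A =
  [   0.80    -0.20]
  [  -0.10     0.80]
det(I−A) = (0.80)(0.80) − (-0.20)(-0.10) = 0.6200
adj(I−A) = [[0.80, 0.20], [0.10, 0.80]]
(I − A)⁻¹ = adj(I−A) / det(I−A) ≈
  [   1.2903     0.3226]
  [   0.1613     1.2903]
Δx = (I − A)⁻¹ Δd with Δd having +120 in the Hospitality component and 0 elsewhere.
So Δx_T = L_TH · (+120), where L_TH = adj(I−A)_TH / det(I−A) = 0.20 / 0.6200.
Δx_T = 0.20 × (+120) / 0.6200 = 24.00 / 0.6200 ≈ 38.71.

Δx_T = 38.71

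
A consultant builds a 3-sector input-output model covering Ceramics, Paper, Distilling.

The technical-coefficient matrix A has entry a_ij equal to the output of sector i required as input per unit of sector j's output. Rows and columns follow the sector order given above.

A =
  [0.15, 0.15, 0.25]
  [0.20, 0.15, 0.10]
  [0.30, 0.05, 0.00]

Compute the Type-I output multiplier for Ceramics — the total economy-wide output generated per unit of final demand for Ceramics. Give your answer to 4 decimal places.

I − A =
  [   0.85    -0.15    -0.25]
  [  -0.20     0.85    -0.10]
  [  -0.30    -0.05     1.00]
Cofactors of I−A, C_ij = (−1)^(i+j)·(minor ij) (rows/columns in the sector order above):
  C_11 = (0.85)(1.00) − (-0.10)(-0.05) = 0.8450
  C_12 = −[(-0.20)(1.00) − (-0.10)(-0.30)] = 0.2300
  C_13 = (-0.20)(-0.05) − (0.85)(-0.30) = 0.2650
  C_21 = −[(-0.15)(1.00) − (-0.25)(-0.05)] = 0.1625
  C_22 = (0.85)(1.00) − (-0.25)(-0.30) = 0.7750
  C_23 = −[(0.85)(-0.05) − (-0.15)(-0.30)] = 0.0875
  C_31 = (-0.15)(-0.10) − (-0.25)(0.85) = 0.2275
  C_32 = −[(0.85)(-0.10) − (-0.25)(-0.20)] = 0.1350
  C_33 = (0.85)(0.85) − (-0.15)(-0.20) = 0.6925
det(I−A) = Σ_j (I−A)_1j·C_1j = (0.85)(0.8450) + (-0.15)(0.2300) + (-0.25)(0.2650) = 0.6175
adj(I−A) = Cᵀ =
  [ 0.8450   0.1625   0.2275]
  [ 0.2300   0.7750   0.1350]
  [ 0.2650   0.0875   0.6925]
(I − A)⁻¹ = adj(I−A) / det(I−A) ≈
  [   1.36842     0.26316     0.36842]
  [   0.37247     1.25506     0.21862]
  [   0.42915     0.14170     1.12146]
The output multiplier for sector j is the column-j sum of the Leontief inverse (I − A)⁻¹ = adj(I−A) / det(I−A).
Column C of adj(I−A): (0.8450, 0.2300, 0.2650); det(I−A) = 0.6175.
m_C = (0.8450 + 0.2300 + 0.2650) / 0.6175 = 1.34 / 0.6175 ≈ 2.1700.

m_C = 2.1700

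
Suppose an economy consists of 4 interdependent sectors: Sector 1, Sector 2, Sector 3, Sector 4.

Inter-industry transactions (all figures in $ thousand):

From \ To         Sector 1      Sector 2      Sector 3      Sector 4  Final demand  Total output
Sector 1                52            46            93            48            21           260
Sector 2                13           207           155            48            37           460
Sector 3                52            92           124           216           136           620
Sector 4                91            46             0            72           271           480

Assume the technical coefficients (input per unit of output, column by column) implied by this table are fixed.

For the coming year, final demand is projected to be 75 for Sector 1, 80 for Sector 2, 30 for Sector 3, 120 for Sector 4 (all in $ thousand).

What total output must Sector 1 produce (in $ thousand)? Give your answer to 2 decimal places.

x_1 = 243.65

Technical coefficients a_ij = z_ij / X_j:
  a_11 = 52/260 = 0.20, a_21 = 13/260 = 0.05, a_31 = 52/260 = 0.20, a_41 = 91/260 = 0.35
  a_12 = 46/460 = 0.10, a_22 = 207/460 = 0.45, a_32 = 92/460 = 0.20, a_42 = 46/460 = 0.10
  a_13 = 93/620 = 0.15, a_23 = 155/620 = 0.25, a_33 = 124/620 = 0.20, a_43 = 0/620 = 0.00
  a_14 = 48/480 = 0.10, a_24 = 48/480 = 0.10, a_34 = 216/480 = 0.45, a_44 = 72/480 = 0.15
I − A =
  [   0.80    -0.10    -0.15    -0.10]
  [  -0.05     0.55    -0.25    -0.10]
  [  -0.20    -0.20     0.80    -0.45]
  [  -0.35    -0.10     0.00     0.85]
Compute the cofactors C_ij = (−1)^(i+j)·(3×3 minor ij) of I−A; the adjugate is their transpose:
adj(I−A) = Cᵀ =
  [ 0.312250   0.108250   0.092375   0.098375]
  [ 0.143875   0.466875   0.172875   0.163375]
  [ 0.195875   0.199750   0.338500   0.225750]
  [ 0.145500   0.099500   0.058375   0.285000]
det(I−A) = Σ_j (I−A)_1j·C_1j = (0.80)(0.312250) + (-0.10)(0.143875) + (-0.15)(0.195875) + (-0.10)(0.145500) = 0.19148125
(I − A)⁻¹ = adj(I−A) / det(I−A) ≈
  [   1.6307     0.5653     0.4824     0.5138]
  [   0.7514     2.4382     0.9028     0.8532]
  [   1.0229     1.0432     1.7678     1.1790]
  [   0.7599     0.5196     0.3049     1.4884]
x = (I − A)⁻¹ d = adj(I−A)·d / det(I−A), with det(I−A) = 0.19148125:
  x_1 = (0.312250·75 + 0.108250·80 + 0.092375·30 + 0.098375·120) / 0.19148125 = 46.655 / 0.19148125 ≈ 243.65
  x_2 = (0.143875·75 + 0.466875·80 + 0.172875·30 + 0.163375·120) / 0.19148125 = 72.931875 / 0.19148125 ≈ 380.88
  x_3 = (0.195875·75 + 0.199750·80 + 0.338500·30 + 0.225750·120) / 0.19148125 = 67.915625 / 0.19148125 ≈ 354.69
  x_4 = (0.145500·75 + 0.099500·80 + 0.058375·30 + 0.285000·120) / 0.19148125 = 54.82375 / 0.19148125 ≈ 286.31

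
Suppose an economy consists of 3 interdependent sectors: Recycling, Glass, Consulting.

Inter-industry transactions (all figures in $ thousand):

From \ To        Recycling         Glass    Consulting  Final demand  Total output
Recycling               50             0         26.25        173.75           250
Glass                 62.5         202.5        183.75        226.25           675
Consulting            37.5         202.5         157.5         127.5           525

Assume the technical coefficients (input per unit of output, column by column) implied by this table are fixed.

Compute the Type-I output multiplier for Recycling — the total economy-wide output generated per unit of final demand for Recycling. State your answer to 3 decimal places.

m_1 = 2.651

Technical coefficients a_ij = z_ij / X_j:
  a_11 = 50/250 = 0.20, a_21 = 62.5/250 = 0.25, a_31 = 37.5/250 = 0.15
  a_12 = 0/675 = 0.00, a_22 = 202.5/675 = 0.30, a_32 = 202.5/675 = 0.30
  a_13 = 26.25/525 = 0.05, a_23 = 183.75/525 = 0.35, a_33 = 157.5/525 = 0.30
I − A =
  [   0.80     0.00    -0.05]
  [  -0.25     0.70    -0.35]
  [  -0.15    -0.30     0.70]
Cofactors of I−A, C_ij = (−1)^(i+j)·(minor ij) (rows/columns in the sector order above):
  C_11 = (0.70)(0.70) − (-0.35)(-0.30) = 0.3850
  C_12 = −[(-0.25)(0.70) − (-0.35)(-0.15)] = 0.2275
  C_13 = (-0.25)(-0.30) − (0.70)(-0.15) = 0.1800
  C_21 = −[(0.00)(0.70) − (-0.05)(-0.30)] = 0.0150
  C_22 = (0.80)(0.70) − (-0.05)(-0.15) = 0.5525
  C_23 = −[(0.80)(-0.30) − (0.00)(-0.15)] = 0.2400
  C_31 = (0.00)(-0.35) − (-0.05)(0.70) = 0.0350
  C_32 = −[(0.80)(-0.35) − (-0.05)(-0.25)] = 0.2925
  C_33 = (0.80)(0.70) − (0.00)(-0.25) = 0.5600
det(I−A) = Σ_j (I−A)_1j·C_1j = (0.80)(0.3850) + (0.00)(0.2275) + (-0.05)(0.1800) = 0.2990
adj(I−A) = Cᵀ =
  [ 0.3850   0.0150   0.0350]
  [ 0.2275   0.5525   0.2925]
  [ 0.1800   0.2400   0.5600]
(I − A)⁻¹ = adj(I−A) / det(I−A) ≈
  [   1.2876     0.0502     0.1171]
  [   0.7609     1.8478     0.9783]
  [   0.6020     0.8027     1.8729]
The output multiplier for sector j is the column-j sum of the Leontief inverse (I − A)⁻¹ = adj(I−A) / det(I−A).
Column 1 of adj(I−A): (0.3850, 0.2275, 0.1800); det(I−A) = 0.2990.
m_1 = (0.3850 + 0.2275 + 0.1800) / 0.2990 = 0.7925 / 0.2990 ≈ 2.651.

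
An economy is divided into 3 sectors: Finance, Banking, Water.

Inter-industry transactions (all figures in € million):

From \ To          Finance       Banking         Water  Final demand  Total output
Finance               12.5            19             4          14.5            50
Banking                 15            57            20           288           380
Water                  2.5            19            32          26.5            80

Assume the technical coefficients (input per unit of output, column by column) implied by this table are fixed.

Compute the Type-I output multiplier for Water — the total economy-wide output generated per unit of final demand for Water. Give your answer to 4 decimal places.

m_W = 2.4402

Technical coefficients a_ij = z_ij / X_j:
  a_FF = 12.5/50 = 0.25, a_BF = 15/50 = 0.30, a_WF = 2.5/50 = 0.05
  a_FB = 19/380 = 0.05, a_BB = 57/380 = 0.15, a_WB = 19/380 = 0.05
  a_FW = 4/80 = 0.05, a_BW = 20/80 = 0.25, a_WW = 32/80 = 0.40
I − A =
  [   0.75    -0.05    -0.05]
  [  -0.30     0.85    -0.25]
  [  -0.05    -0.05     0.60]
Cofactors of I−A, C_ij = (−1)^(i+j)·(minor ij) (rows/columns in the sector order above):
  C_11 = (0.85)(0.60) − (-0.25)(-0.05) = 0.4975
  C_12 = −[(-0.30)(0.60) − (-0.25)(-0.05)] = 0.1925
  C_13 = (-0.30)(-0.05) − (0.85)(-0.05) = 0.0575
  C_21 = −[(-0.05)(0.60) − (-0.05)(-0.05)] = 0.0325
  C_22 = (0.75)(0.60) − (-0.05)(-0.05) = 0.4475
  C_23 = −[(0.75)(-0.05) − (-0.05)(-0.05)] = 0.0400
  C_31 = (-0.05)(-0.25) − (-0.05)(0.85) = 0.0550
  C_32 = −[(0.75)(-0.25) − (-0.05)(-0.30)] = 0.2025
  C_33 = (0.75)(0.85) − (-0.05)(-0.30) = 0.6225
det(I−A) = Σ_j (I−A)_1j·C_1j = (0.75)(0.4975) + (-0.05)(0.1925) + (-0.05)(0.0575) = 0.360625
adj(I−A) = Cᵀ =
  [ 0.4975   0.0325   0.0550]
  [ 0.1925   0.4475   0.2025]
  [ 0.0575   0.0400   0.6225]
(I − A)⁻¹ = adj(I−A) / det(I−A) ≈
  [   1.37955     0.09012     0.15251]
  [   0.53380     1.24090     0.56153]
  [   0.15945     0.11092     1.72617]
The output multiplier for sector j is the column-j sum of the Leontief inverse (I − A)⁻¹ = adj(I−A) / det(I−A).
Column W of adj(I−A): (0.0550, 0.2025, 0.6225); det(I−A) = 0.360625.
m_W = (0.0550 + 0.2025 + 0.6225) / 0.360625 = 0.88 / 0.360625 ≈ 2.4402.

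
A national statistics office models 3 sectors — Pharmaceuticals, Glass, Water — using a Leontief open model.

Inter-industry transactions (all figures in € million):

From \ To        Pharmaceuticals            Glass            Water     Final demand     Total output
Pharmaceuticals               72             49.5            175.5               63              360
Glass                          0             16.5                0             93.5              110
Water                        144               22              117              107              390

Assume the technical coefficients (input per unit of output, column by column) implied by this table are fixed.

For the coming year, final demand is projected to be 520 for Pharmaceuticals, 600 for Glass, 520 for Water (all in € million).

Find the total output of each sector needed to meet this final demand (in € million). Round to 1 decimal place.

x_1 = 2326.0, x_2 = 705.9, x_3 = 2273.7

Technical coefficients a_ij = z_ij / X_j:
  a_11 = 72/360 = 0.20, a_21 = 0/360 = 0.00, a_31 = 144/360 = 0.40
  a_12 = 49.5/110 = 0.45, a_22 = 16.5/110 = 0.15, a_32 = 22/110 = 0.20
  a_13 = 175.5/390 = 0.45, a_23 = 0/390 = 0.00, a_33 = 117/390 = 0.30
I − A =
  [   0.80    -0.45    -0.45]
  [   0.00     0.85     0.00]
  [  -0.40    -0.20     0.70]
Cofactors of I−A, C_ij = (−1)^(i+j)·(minor ij) (rows/columns in the sector order above):
  C_11 = (0.85)(0.70) − (0.00)(-0.20) = 0.5950
  C_12 = −[(0.00)(0.70) − (0.00)(-0.40)] = 0.0000
  C_13 = (0.00)(-0.20) − (0.85)(-0.40) = 0.3400
  C_21 = −[(-0.45)(0.70) − (-0.45)(-0.20)] = 0.4050
  C_22 = (0.80)(0.70) − (-0.45)(-0.40) = 0.3800
  C_23 = −[(0.80)(-0.20) − (-0.45)(-0.40)] = 0.3400
  C_31 = (-0.45)(0.00) − (-0.45)(0.85) = 0.3825
  C_32 = −[(0.80)(0.00) − (-0.45)(0.00)] = 0.0000
  C_33 = (0.80)(0.85) − (-0.45)(0.00) = 0.6800
det(I−A) = Σ_j (I−A)_1j·C_1j = (0.80)(0.5950) + (-0.45)(0.0000) + (-0.45)(0.3400) = 0.3230
adj(I−A) = Cᵀ =
  [ 0.5950   0.4050   0.3825]
  [ 0.0000   0.3800   0.0000]
  [ 0.3400   0.3400   0.6800]
(I − A)⁻¹ = adj(I−A) / det(I−A) ≈
  [   1.8421     1.2539     1.1842]
  [   0.0000     1.1765     0.0000]
  [   1.0526     1.0526     2.1053]
x = (I − A)⁻¹ d = adj(I−A)·d / det(I−A), with det(I−A) = 0.3230:
  x_1 = (0.5950·520 + 0.4050·600 + 0.3825·520) / 0.3230 = 751.30 / 0.3230 ≈ 2326.0
  x_2 = (0.0000·520 + 0.3800·600 + 0.0000·520) / 0.3230 = 228.00 / 0.3230 ≈ 705.9
  x_3 = (0.3400·520 + 0.3400·600 + 0.6800·520) / 0.3230 = 734.40 / 0.3230 ≈ 2273.7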